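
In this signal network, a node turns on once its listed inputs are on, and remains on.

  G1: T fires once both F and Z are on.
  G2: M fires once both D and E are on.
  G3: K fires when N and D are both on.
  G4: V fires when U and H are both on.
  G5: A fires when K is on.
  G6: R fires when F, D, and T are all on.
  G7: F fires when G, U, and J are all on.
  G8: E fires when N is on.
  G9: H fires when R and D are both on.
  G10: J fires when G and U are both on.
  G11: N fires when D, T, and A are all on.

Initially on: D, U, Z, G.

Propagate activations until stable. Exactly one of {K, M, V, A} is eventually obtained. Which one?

V

G10: G and U on → J on.
G7: G, U, and J on → F on.
F and Z are on, so T fires (G1).
G6: F, D, and T on → R on.
G9: R and D on → H on.
G4: U and H on → V on.
M would need D and E (G2), but E never turns on. K would need N and D (G3), but N never turns on. A would need K (G5), but K never turns on.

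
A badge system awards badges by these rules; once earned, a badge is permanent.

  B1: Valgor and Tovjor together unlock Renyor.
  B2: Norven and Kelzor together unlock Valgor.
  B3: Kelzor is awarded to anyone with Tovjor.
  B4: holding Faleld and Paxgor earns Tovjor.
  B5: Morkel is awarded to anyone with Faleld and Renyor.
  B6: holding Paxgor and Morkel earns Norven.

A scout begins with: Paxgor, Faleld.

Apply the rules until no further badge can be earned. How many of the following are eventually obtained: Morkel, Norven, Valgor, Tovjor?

1

With Faleld and Paxgor, Tovjor is earned (B4).
Morkel would need Faleld and Renyor (B5), but Renyor is never earned.
Norven would need Paxgor and Morkel (B6), but Morkel is never earned.
Valgor would need Norven and Kelzor (B2), but Norven is never earned.
Tovjor: reached.
Reached: Tovjor — 1 of the 4.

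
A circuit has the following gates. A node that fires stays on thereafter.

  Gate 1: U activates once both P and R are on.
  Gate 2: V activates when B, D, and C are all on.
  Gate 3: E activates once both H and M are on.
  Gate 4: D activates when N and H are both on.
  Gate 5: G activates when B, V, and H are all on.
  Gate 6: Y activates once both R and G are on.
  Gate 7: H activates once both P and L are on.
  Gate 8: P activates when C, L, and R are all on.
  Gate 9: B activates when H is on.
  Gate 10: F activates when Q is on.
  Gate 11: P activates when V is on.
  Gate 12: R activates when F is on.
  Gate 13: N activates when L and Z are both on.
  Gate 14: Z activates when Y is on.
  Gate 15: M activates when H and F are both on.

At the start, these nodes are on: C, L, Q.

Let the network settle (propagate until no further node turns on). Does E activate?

Gate 10: Q on → F on.
F is on, so R activates (Gate 12).
Gate 8: C, L, and R on → P on.
P and L are on, so H activates (Gate 7).
Gate 15: H and F on → M on.
Gate 3: H and M on → E on.

Yes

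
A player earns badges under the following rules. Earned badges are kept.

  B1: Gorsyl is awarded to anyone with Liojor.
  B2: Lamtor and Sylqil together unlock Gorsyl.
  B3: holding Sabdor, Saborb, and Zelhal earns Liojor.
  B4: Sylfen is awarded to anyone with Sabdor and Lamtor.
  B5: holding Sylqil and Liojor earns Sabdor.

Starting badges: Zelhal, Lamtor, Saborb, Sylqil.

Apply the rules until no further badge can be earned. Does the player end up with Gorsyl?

Yes

With Lamtor and Sylqil, Gorsyl is earned (B2).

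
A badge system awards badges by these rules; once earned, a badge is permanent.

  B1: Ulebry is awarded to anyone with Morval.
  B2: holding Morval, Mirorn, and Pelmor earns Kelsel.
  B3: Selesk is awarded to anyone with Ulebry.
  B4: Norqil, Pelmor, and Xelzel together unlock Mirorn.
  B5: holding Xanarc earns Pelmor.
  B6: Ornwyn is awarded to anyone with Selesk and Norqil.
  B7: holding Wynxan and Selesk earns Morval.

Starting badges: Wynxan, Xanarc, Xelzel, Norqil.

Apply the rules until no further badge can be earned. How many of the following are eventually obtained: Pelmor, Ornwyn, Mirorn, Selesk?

2

With Xanarc, Pelmor is earned (B5).
With Norqil, Pelmor, and Xelzel, Mirorn is earned (B4).
Pelmor: reached.
Ornwyn would need Selesk and Norqil (B6), but Selesk is never earned.
Mirorn: reached.
Selesk would need Ulebry (B3), but Ulebry is never earned.
Reached: Pelmor and Mirorn — 2 of the 4.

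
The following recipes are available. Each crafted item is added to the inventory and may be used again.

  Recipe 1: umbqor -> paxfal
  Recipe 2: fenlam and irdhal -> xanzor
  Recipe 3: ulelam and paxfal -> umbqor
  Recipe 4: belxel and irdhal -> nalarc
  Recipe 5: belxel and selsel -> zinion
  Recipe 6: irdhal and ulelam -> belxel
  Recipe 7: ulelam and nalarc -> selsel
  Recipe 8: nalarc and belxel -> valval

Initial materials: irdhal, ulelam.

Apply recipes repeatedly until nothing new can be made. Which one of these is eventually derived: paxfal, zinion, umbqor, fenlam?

Using Recipe 6, irdhal and ulelam make belxel.
belxel and irdhal -> nalarc (Recipe 4).
ulelam and nalarc -> selsel (Recipe 7).
belxel and selsel -> zinion (Recipe 5).
No rule produces fenlam, and it is not given. paxfal would need umbqor (Recipe 1), but umbqor is never obtained. umbqor would need ulelam and paxfal (Recipe 3), but paxfal is never obtained.

zinion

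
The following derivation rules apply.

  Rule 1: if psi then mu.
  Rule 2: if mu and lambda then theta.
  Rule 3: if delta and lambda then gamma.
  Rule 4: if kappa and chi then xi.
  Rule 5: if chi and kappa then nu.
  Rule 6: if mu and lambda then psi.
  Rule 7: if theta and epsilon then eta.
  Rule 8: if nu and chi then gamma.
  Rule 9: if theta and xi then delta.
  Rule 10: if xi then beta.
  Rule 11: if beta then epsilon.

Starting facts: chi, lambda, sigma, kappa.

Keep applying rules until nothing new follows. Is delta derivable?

delta would need theta and xi (Rule 9), but theta is never established.

No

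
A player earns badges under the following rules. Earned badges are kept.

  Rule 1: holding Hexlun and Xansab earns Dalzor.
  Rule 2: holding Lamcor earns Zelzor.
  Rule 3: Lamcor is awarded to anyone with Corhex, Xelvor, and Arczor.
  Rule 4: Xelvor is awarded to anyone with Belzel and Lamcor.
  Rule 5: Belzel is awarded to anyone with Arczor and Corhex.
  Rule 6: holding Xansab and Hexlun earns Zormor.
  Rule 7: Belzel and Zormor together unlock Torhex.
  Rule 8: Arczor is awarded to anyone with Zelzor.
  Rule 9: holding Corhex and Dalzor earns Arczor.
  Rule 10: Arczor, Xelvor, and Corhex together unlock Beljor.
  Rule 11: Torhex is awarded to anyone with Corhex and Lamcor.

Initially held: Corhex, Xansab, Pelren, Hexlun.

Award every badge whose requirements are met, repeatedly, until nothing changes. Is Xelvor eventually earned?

Xelvor would need Belzel and Lamcor (Rule 4), but Lamcor is never earned.

No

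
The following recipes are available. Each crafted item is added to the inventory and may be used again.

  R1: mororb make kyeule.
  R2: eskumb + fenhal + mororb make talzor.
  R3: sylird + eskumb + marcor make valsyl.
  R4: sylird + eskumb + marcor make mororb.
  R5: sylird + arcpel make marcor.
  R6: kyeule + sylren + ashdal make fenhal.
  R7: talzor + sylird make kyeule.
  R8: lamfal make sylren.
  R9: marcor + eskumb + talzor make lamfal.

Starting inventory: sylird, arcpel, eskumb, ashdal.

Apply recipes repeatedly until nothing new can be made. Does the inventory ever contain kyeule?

Using R5, sylird and arcpel make marcor.
sylird + eskumb + marcor → mororb (R4).
Using R1, mororb makes kyeule.

Yes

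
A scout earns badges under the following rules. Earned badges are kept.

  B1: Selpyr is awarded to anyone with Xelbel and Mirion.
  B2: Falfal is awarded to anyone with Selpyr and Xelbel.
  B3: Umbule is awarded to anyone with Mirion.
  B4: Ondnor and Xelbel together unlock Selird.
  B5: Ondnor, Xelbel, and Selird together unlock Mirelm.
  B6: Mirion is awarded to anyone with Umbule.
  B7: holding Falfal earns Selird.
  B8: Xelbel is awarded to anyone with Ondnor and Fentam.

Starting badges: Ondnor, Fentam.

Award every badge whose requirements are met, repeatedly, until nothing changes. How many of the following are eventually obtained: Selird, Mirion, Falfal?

1

With Ondnor and Fentam, Xelbel is earned (B8).
With Ondnor and Xelbel, Selird is earned (B4).
Selird: reached.
Mirion would need Umbule (B6), but Umbule is never earned.
Falfal would need Selpyr and Xelbel (B2), but Selpyr is never earned.
Reached: Selird — 1 of the 3.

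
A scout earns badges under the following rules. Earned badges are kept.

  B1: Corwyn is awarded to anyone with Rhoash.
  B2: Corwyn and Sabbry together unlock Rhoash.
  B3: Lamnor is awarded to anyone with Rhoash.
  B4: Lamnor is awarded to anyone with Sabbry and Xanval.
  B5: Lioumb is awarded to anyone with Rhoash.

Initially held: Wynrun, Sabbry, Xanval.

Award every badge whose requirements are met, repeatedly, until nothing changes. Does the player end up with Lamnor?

Yes

With Sabbry and Xanval, Lamnor is earned (B4).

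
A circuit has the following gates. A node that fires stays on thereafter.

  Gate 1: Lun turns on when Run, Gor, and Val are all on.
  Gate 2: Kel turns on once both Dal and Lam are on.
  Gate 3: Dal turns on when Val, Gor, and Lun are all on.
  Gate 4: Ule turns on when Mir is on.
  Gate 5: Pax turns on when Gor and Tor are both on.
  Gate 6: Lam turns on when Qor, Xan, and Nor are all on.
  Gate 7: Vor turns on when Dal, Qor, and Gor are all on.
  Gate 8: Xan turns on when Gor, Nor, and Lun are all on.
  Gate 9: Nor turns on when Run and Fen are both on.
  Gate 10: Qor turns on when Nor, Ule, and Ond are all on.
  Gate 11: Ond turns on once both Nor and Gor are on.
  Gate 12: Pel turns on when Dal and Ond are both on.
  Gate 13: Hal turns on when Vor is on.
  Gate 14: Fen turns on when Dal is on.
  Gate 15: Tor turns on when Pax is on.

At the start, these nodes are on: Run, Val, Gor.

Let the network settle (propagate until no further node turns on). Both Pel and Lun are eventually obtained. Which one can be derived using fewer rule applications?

Lun

Lun: Run, Gor, and Val are on, so Lun turns on (Gate 1). [1 rule application]
Pel: Run, Gor, and Val are on, so Lun turns on (Gate 1). Val, Gor, and Lun are on, so Dal turns on (Gate 3). Dal is on, so Fen turns on (Gate 14). Gate 9: Run and Fen on → Nor on. Gate 11: Nor and Gor on → Ond on. Dal and Ond are on, so Pel turns on (Gate 12). [6 rule applications]
Lun needs fewer.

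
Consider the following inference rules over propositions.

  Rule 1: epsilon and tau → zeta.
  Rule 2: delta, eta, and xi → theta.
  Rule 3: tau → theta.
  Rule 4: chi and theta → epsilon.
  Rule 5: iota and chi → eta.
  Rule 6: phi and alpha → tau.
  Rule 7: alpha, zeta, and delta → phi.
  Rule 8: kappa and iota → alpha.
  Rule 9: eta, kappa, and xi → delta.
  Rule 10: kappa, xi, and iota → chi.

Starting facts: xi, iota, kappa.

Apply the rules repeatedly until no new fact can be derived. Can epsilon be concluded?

Yes

From kappa, xi, and iota, Rule 10 gives chi.
From iota and chi, Rule 5 gives eta.
From eta, kappa, and xi, Rule 9 gives delta.
From delta, eta, and xi, Rule 2 gives theta.
From chi and theta, Rule 4 gives epsilon.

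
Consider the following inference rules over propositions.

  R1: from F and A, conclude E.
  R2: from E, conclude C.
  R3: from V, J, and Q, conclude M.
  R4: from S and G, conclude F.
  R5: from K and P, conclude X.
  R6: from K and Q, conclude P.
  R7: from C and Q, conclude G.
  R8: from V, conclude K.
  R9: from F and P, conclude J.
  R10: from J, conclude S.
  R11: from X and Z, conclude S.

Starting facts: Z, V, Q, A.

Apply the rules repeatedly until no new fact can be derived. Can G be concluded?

G would need C and Q (R7), but C is never established.

No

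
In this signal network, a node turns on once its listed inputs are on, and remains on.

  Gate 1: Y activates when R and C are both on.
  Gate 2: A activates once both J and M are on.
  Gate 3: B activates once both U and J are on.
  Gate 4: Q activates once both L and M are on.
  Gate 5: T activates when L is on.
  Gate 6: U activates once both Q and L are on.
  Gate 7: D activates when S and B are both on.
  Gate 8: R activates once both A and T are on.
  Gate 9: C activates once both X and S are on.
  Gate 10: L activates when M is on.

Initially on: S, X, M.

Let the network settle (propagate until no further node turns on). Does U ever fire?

Gate 10: M on → L on.
L and M are on, so Q activates (Gate 4).
Gate 6: Q and L on → U on.

Yes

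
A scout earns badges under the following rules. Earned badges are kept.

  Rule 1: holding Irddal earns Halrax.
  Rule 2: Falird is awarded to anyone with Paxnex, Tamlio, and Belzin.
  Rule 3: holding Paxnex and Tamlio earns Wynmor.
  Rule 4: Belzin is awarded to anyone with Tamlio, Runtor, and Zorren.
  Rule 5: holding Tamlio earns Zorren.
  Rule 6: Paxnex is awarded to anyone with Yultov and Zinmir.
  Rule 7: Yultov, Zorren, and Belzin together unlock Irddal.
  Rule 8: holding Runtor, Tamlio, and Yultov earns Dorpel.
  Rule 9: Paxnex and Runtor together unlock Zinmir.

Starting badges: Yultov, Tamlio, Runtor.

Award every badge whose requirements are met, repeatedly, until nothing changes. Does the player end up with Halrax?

With Tamlio, Zorren is earned (Rule 5).
With Tamlio, Runtor, and Zorren, Belzin is earned (Rule 4).
With Yultov, Zorren, and Belzin, Irddal is earned (Rule 7).
With Irddal, Halrax is earned (Rule 1).

Yes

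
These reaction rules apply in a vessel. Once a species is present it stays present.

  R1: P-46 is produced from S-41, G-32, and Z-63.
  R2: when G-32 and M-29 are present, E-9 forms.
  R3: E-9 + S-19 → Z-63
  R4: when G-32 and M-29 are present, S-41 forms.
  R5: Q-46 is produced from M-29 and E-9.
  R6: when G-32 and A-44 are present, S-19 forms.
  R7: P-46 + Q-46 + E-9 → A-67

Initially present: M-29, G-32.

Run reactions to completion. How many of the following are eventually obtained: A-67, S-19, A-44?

A-67 would need P-46, Q-46, and E-9 (R7), but P-46 never forms.
S-19 would need G-32 and A-44 (R6), but A-44 never forms.
No rule produces A-44, and it is not given.
None of the 3 are reached.

0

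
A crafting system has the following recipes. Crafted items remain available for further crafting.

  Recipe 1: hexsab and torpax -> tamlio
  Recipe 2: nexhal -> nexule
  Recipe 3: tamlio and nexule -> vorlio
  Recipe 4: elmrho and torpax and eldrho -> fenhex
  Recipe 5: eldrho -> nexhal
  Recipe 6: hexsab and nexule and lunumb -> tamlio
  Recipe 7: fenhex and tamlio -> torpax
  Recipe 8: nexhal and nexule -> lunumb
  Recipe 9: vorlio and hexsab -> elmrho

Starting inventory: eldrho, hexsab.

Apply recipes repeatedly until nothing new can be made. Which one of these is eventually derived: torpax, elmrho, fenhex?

Using Recipe 5, eldrho makes nexhal.
nexhal -> nexule (Recipe 2).
nexhal and nexule -> lunumb (Recipe 8).
hexsab and nexule and lunumb -> tamlio (Recipe 6).
Using Recipe 3, tamlio and nexule make vorlio.
Using Recipe 9, vorlio and hexsab make elmrho.
fenhex would need elmrho, torpax, and eldrho (Recipe 4), but torpax is never obtained. torpax would need fenhex and tamlio (Recipe 7), but fenhex is never obtained.

elmrho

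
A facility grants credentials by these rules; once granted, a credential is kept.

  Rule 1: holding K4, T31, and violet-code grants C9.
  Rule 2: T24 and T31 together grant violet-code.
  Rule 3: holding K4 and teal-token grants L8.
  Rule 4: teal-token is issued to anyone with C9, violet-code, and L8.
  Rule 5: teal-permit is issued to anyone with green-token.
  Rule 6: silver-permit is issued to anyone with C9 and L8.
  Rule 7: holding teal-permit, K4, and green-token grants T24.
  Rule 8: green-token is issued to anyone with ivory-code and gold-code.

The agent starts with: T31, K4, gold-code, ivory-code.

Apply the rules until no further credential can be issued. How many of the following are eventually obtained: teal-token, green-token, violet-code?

2

Holding ivory-code and gold-code grants green-token (Rule 8).
Holding green-token grants teal-permit (Rule 5).
Holding teal-permit, K4, and green-token grants T24 (Rule 7).
Holding T24 and T31 grants violet-code (Rule 2).
teal-token would need C9, violet-code, and L8 (Rule 4), but L8 is never granted.
green-token: reached.
violet-code: reached.
Reached: green-token and violet-code — 2 of the 3.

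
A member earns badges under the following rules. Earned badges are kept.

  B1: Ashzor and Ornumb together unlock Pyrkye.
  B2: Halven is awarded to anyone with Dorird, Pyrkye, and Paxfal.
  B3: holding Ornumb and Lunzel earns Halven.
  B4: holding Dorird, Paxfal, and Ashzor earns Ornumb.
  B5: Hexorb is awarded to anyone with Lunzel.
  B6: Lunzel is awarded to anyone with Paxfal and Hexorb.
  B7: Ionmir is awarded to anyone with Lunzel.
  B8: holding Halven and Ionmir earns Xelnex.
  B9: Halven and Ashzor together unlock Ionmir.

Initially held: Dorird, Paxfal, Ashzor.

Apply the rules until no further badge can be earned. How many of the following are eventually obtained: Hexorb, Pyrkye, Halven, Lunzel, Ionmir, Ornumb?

With Dorird, Paxfal, and Ashzor, Ornumb is earned (B4).
With Ashzor and Ornumb, Pyrkye is earned (B1).
With Dorird, Pyrkye, and Paxfal, Halven is earned (B2).
With Halven and Ashzor, Ionmir is earned (B9).
Hexorb would need Lunzel (B5), but Lunzel is never earned.
Pyrkye: reached.
Halven: reached.
Lunzel would need Paxfal and Hexorb (B6), but Hexorb is never earned.
Ionmir: reached.
Ornumb: reached.
Reached: Pyrkye, Halven, Ionmir, and Ornumb — 4 of the 6.

4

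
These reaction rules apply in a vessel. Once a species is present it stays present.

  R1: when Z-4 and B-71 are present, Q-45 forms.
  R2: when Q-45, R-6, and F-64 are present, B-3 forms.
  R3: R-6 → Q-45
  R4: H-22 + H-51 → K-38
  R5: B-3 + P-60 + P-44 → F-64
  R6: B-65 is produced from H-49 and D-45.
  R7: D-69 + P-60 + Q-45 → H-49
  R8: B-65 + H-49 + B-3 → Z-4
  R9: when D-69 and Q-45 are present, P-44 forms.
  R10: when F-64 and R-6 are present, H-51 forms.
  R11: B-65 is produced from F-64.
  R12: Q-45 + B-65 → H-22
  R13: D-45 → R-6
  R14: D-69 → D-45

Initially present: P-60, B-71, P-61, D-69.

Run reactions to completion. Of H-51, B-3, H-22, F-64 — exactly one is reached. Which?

D-69 present → D-45 forms (R14).
D-45 present → R-6 forms (R13).
R-6 present → Q-45 forms (R3).
D-69, P-60, and Q-45 present → H-49 forms (R7).
H-49 and D-45 present → B-65 forms (R6).
Q-45 and B-65 present → H-22 forms (R12).
H-51 would need F-64 and R-6 (R10), but F-64 never forms. F-64 would need B-3, P-60, and P-44 (R5), but B-3 never forms. B-3 would need Q-45, R-6, and F-64 (R2), but F-64 never forms.

H-22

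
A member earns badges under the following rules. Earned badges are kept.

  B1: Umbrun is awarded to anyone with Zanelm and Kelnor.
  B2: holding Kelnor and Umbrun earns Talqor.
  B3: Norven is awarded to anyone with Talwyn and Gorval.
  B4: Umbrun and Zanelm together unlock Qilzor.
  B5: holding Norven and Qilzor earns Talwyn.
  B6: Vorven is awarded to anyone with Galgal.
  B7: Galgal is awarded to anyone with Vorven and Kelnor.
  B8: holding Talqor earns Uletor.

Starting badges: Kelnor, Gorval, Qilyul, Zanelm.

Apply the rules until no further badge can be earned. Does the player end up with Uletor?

With Zanelm and Kelnor, Umbrun is earned (B1).
With Kelnor and Umbrun, Talqor is earned (B2).
With Talqor, Uletor is earned (B8).

Yes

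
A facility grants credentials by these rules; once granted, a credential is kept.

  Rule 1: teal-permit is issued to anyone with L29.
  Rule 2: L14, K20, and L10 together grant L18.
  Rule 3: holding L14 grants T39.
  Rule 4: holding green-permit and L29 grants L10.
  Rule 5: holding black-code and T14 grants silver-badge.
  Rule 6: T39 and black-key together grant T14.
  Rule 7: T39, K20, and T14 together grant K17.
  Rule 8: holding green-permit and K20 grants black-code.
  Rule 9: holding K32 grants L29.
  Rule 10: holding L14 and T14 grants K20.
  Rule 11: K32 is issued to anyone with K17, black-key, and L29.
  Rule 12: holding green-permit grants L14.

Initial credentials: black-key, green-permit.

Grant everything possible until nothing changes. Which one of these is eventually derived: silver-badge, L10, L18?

Holding green-permit grants L14 (Rule 12).
Holding L14 grants T39 (Rule 3).
Holding T39 and black-key grants T14 (Rule 6).
Holding L14 and T14 grants K20 (Rule 10).
Holding green-permit and K20 grants black-code (Rule 8).
Holding black-code and T14 grants silver-badge (Rule 5).
L18 would need L14, K20, and L10 (Rule 2), but L10 is never granted. L10 would need green-permit and L29 (Rule 4), but L29 is never granted.

silver-badge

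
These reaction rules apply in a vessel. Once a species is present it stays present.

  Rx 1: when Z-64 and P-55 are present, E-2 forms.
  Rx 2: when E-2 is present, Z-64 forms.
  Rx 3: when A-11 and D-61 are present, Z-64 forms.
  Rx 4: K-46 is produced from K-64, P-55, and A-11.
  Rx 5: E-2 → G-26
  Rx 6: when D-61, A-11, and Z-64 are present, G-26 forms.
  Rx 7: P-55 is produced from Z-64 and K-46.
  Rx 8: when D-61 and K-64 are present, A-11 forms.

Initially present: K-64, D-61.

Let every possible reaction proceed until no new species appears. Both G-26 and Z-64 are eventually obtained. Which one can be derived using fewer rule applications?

Z-64

Z-64: D-61 and K-64 present → A-11 forms (Rx 8). A-11 and D-61 present → Z-64 forms (Rx 3). [2 rule applications]
G-26: D-61 and K-64 present → A-11 forms (Rx 8). A-11 and D-61 present → Z-64 forms (Rx 3). D-61, A-11, and Z-64 present → G-26 forms (Rx 6). [3 rule applications]
Z-64 needs fewer.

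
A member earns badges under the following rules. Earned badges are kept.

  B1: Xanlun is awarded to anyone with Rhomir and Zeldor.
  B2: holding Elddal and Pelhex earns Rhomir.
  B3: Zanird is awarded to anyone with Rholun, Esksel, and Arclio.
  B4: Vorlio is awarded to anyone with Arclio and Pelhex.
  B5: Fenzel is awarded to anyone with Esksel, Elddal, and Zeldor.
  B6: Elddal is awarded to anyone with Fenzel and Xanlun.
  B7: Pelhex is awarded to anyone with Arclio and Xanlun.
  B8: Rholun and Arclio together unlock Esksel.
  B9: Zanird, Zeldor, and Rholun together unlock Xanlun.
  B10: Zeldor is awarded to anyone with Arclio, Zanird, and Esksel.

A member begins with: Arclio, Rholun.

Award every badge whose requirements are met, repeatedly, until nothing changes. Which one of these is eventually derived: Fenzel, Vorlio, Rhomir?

Vorlio

With Rholun and Arclio, Esksel is earned (B8).
With Rholun, Esksel, and Arclio, Zanird is earned (B3).
With Arclio, Zanird, and Esksel, Zeldor is earned (B10).
With Zanird, Zeldor, and Rholun, Xanlun is earned (B9).
With Arclio and Xanlun, Pelhex is earned (B7).
With Arclio and Pelhex, Vorlio is earned (B4).
Fenzel would need Esksel, Elddal, and Zeldor (B5), but Elddal is never earned. Rhomir would need Elddal and Pelhex (B2), but Elddal is never earned.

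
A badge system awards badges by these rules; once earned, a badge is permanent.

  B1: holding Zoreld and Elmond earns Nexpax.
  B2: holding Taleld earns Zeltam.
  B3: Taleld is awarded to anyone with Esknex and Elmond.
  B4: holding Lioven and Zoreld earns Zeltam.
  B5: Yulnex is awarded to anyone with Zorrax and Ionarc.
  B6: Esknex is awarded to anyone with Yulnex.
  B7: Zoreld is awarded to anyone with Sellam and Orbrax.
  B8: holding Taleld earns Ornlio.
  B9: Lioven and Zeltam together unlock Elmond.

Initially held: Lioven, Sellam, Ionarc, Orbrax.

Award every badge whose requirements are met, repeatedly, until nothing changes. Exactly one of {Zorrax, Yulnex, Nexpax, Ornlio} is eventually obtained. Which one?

Nexpax

With Sellam and Orbrax, Zoreld is earned (B7).
With Lioven and Zoreld, Zeltam is earned (B4).
With Lioven and Zeltam, Elmond is earned (B9).
With Zoreld and Elmond, Nexpax is earned (B1).
Ornlio would need Taleld (B8), but Taleld is never earned. No rule produces Zorrax, and it is not given. Yulnex would need Zorrax and Ionarc (B5), but Zorrax is never earned.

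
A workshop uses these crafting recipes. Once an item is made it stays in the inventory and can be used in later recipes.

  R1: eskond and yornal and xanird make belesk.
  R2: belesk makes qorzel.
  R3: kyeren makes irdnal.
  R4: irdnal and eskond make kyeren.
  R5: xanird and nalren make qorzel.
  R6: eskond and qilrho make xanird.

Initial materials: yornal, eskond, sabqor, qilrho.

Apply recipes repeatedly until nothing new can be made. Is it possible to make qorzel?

Using R6, eskond and qilrho make xanird.
eskond and yornal and xanird → belesk (R1).
belesk → qorzel (R2).

Yes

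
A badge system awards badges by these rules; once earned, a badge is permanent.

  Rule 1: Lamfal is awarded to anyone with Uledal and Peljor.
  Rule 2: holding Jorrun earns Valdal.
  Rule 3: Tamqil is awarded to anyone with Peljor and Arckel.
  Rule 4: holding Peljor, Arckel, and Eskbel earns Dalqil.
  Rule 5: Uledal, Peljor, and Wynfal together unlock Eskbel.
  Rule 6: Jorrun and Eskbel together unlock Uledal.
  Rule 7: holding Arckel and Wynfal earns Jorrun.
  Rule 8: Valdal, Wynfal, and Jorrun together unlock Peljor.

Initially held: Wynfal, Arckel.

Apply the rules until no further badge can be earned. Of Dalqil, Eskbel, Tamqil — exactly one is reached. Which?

With Arckel and Wynfal, Jorrun is earned (Rule 7).
With Jorrun, Valdal is earned (Rule 2).
With Valdal, Wynfal, and Jorrun, Peljor is earned (Rule 8).
With Peljor and Arckel, Tamqil is earned (Rule 3).
Dalqil would need Peljor, Arckel, and Eskbel (Rule 4), but Eskbel is never earned. Eskbel would need Uledal, Peljor, and Wynfal (Rule 5), but Uledal is never earned.

Tamqil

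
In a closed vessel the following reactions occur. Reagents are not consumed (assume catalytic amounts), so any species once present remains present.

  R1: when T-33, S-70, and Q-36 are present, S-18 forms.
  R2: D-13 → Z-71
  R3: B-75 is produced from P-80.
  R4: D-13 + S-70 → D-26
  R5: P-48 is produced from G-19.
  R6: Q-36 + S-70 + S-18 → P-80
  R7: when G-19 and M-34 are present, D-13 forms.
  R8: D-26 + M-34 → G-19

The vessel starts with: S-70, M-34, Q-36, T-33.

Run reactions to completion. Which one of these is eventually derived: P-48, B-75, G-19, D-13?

T-33, S-70, and Q-36 present → S-18 forms (R1).
Q-36, S-70, and S-18 present → P-80 forms (R6).
P-80 present → B-75 forms (R3).
D-13 would need G-19 and M-34 (R7), but G-19 never forms. P-48 would need G-19 (R5), but G-19 never forms. G-19 would need D-26 and M-34 (R8), but D-26 never forms.

B-75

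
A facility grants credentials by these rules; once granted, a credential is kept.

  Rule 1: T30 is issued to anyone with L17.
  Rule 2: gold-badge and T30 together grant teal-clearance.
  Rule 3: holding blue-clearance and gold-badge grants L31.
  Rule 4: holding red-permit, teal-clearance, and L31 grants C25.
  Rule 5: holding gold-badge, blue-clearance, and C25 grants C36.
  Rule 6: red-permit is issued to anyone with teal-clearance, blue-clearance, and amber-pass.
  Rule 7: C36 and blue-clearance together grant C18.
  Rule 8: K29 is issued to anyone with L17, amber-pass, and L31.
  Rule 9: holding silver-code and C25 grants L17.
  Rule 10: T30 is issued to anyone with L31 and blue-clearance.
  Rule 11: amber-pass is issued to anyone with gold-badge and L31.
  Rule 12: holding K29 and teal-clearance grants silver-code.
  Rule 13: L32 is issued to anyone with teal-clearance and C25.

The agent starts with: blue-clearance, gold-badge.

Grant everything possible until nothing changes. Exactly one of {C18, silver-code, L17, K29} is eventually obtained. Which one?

Holding blue-clearance and gold-badge grants L31 (Rule 3).
Holding gold-badge and L31 grants amber-pass (Rule 11).
Holding L31 and blue-clearance grants T30 (Rule 10).
Holding gold-badge and T30 grants teal-clearance (Rule 2).
Holding teal-clearance, blue-clearance, and amber-pass grants red-permit (Rule 6).
Holding red-permit, teal-clearance, and L31 grants C25 (Rule 4).
Holding gold-badge, blue-clearance, and C25 grants C36 (Rule 5).
Holding C36 and blue-clearance grants C18 (Rule 7).
K29 would need L17, amber-pass, and L31 (Rule 8), but L17 is never granted. L17 would need silver-code and C25 (Rule 9), but silver-code is never granted. silver-code would need K29 and teal-clearance (Rule 12), but K29 is never granted.

C18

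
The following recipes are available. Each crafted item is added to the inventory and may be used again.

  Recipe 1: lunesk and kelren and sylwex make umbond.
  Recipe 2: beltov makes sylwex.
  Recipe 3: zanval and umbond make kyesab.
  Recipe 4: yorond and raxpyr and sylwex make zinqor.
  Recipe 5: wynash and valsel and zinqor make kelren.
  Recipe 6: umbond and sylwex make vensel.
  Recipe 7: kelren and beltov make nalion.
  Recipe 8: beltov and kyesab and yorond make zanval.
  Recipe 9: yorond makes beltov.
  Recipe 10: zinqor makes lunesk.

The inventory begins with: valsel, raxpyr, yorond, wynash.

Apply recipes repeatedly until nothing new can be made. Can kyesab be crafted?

kyesab would need zanval and umbond (Recipe 3), but zanval is never obtained.

No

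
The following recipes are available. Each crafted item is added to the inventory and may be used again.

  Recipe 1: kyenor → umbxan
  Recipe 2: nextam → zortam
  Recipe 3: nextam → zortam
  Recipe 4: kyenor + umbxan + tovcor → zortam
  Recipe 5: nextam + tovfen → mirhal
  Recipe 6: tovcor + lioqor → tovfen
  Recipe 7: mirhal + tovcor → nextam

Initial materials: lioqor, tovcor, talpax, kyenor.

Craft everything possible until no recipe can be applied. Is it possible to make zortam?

Yes

kyenor → umbxan (Recipe 1).
kyenor + umbxan + tovcor → zortam (Recipe 4).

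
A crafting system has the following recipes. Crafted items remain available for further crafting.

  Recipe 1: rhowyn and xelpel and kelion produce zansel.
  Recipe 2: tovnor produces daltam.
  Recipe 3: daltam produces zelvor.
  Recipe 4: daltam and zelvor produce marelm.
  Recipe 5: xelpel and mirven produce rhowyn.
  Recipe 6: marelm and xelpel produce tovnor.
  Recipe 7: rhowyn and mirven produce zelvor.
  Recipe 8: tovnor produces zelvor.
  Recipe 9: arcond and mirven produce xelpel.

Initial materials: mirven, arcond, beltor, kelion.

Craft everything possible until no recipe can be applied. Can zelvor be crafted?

Yes

Using Recipe 9, arcond and mirven make xelpel.
xelpel and mirven → rhowyn (Recipe 5).
rhowyn and mirven → zelvor (Recipe 7).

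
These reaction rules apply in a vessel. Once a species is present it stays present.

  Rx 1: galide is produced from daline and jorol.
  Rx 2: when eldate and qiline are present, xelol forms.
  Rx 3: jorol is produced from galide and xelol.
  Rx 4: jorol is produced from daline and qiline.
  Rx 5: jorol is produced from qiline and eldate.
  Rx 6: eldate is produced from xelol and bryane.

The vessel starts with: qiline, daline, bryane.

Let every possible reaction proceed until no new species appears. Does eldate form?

eldate would need xelol and bryane (Rx 6), but xelol never forms.

No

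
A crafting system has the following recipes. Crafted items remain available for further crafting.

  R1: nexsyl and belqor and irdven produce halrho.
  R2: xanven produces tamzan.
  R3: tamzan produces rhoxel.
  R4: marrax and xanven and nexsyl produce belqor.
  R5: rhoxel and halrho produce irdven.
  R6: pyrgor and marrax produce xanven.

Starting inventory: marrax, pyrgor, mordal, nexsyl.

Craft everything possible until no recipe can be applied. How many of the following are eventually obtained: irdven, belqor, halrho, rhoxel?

2

pyrgor and marrax → xanven (R6).
Using R4, marrax, xanven, and nexsyl make belqor.
xanven → tamzan (R2).
tamzan → rhoxel (R3).
irdven would need rhoxel and halrho (R5), but halrho is never obtained.
belqor: reached.
halrho would need nexsyl, belqor, and irdven (R1), but irdven is never obtained.
rhoxel: reached.
Reached: belqor and rhoxel — 2 of the 4.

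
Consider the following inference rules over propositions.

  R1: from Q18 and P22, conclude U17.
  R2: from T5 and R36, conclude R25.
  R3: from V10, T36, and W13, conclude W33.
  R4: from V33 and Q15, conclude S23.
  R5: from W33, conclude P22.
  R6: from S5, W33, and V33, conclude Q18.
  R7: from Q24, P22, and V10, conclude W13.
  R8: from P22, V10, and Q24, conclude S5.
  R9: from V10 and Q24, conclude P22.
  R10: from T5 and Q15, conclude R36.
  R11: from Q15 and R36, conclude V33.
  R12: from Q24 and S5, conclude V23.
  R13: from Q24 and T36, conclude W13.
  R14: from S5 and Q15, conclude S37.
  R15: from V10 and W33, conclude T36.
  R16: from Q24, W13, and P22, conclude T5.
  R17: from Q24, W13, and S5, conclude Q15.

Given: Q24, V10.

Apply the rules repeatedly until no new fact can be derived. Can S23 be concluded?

Yes

V10 and Q24 hold, so P22 follows (R9).
From P22, V10, and Q24, R8 gives S5.
From Q24, P22, and V10, R7 gives W13.
Q24, W13, and P22 hold, so T5 follows (R16).
From Q24, W13, and S5, R17 gives Q15.
From T5 and Q15, R10 gives R36.
From Q15 and R36, R11 gives V33.
From V33 and Q15, R4 gives S23.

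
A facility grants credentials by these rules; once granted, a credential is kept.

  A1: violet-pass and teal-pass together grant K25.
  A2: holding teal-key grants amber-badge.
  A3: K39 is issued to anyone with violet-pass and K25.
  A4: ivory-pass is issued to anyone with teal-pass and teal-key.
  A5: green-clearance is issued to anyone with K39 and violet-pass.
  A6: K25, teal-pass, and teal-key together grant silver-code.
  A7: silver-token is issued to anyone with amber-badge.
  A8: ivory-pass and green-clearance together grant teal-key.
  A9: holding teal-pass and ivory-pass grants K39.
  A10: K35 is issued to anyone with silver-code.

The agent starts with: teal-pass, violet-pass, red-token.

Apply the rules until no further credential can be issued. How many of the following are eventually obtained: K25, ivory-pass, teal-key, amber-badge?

1

Holding violet-pass and teal-pass grants K25 (A1).
K25: reached.
ivory-pass would need teal-pass and teal-key (A4), but teal-key is never granted.
teal-key would need ivory-pass and green-clearance (A8), but ivory-pass is never granted.
amber-badge would need teal-key (A2), but teal-key is never granted.
Reached: K25 — 1 of the 4.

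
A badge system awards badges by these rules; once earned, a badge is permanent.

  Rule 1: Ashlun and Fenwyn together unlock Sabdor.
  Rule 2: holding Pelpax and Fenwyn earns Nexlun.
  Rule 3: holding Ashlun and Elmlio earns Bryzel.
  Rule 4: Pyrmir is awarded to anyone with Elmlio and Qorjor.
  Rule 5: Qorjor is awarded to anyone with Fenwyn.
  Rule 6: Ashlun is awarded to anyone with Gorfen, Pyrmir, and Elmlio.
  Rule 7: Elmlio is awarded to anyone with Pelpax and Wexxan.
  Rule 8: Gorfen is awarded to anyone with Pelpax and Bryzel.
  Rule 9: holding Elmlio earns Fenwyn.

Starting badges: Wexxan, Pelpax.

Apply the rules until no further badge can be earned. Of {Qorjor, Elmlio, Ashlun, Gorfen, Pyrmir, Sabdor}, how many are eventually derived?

With Pelpax and Wexxan, Elmlio is earned (Rule 7).
With Elmlio, Fenwyn is earned (Rule 9).
With Fenwyn, Qorjor is earned (Rule 5).
With Elmlio and Qorjor, Pyrmir is earned (Rule 4).
Qorjor: reached.
Elmlio: reached.
Ashlun would need Gorfen, Pyrmir, and Elmlio (Rule 6), but Gorfen is never earned.
Gorfen would need Pelpax and Bryzel (Rule 8), but Bryzel is never earned.
Pyrmir: reached.
Sabdor would need Ashlun and Fenwyn (Rule 1), but Ashlun is never earned.
Reached: Qorjor, Elmlio, and Pyrmir — 3 of the 6.

3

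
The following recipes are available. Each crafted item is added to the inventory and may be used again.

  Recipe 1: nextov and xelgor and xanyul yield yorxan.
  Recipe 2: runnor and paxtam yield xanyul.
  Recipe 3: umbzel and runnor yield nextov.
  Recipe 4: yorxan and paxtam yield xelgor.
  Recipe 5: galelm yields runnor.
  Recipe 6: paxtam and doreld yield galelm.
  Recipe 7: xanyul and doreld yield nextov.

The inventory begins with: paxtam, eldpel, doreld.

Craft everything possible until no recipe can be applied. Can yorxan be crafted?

yorxan would need nextov, xelgor, and xanyul (Recipe 1), but xelgor is never obtained.

No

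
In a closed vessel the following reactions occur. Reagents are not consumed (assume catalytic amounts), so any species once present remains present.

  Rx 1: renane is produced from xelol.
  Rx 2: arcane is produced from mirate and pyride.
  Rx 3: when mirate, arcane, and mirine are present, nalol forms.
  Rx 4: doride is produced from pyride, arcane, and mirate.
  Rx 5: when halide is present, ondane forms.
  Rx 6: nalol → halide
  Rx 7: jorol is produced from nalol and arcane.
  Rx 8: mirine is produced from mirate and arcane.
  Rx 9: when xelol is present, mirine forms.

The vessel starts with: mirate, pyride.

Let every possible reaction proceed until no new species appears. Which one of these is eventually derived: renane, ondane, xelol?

ondane

mirate and pyride present → arcane forms (Rx 2).
mirate and arcane present → mirine forms (Rx 8).
mirate, arcane, and mirine present → nalol forms (Rx 3).
nalol present → halide forms (Rx 6).
halide present → ondane forms (Rx 5).
renane would need xelol (Rx 1), but xelol never forms. No rule produces xelol, and it is not given.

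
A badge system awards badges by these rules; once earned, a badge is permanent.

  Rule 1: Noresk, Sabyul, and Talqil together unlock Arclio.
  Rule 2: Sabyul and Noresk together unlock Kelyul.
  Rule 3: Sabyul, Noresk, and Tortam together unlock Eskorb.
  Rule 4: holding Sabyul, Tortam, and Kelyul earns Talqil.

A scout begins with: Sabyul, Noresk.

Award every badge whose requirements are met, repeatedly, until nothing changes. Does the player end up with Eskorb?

No

Eskorb would need Sabyul, Noresk, and Tortam (Rule 3), but Tortam is never earned.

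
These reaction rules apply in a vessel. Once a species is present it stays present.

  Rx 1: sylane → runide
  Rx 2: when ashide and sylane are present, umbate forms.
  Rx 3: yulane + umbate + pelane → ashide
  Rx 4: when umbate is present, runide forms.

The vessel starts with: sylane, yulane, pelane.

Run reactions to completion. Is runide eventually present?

Yes

sylane present → runide forms (Rx 1).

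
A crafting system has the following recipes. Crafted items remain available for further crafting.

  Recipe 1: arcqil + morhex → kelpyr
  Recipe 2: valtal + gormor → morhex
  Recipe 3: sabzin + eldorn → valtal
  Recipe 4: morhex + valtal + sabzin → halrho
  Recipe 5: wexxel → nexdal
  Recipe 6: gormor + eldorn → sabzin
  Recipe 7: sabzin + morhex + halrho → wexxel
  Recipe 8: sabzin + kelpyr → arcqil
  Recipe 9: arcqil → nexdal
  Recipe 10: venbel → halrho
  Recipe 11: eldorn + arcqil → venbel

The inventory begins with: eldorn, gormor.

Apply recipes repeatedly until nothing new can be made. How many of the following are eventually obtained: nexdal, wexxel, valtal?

3

gormor + eldorn → sabzin (Recipe 6).
sabzin + eldorn → valtal (Recipe 3).
valtal + gormor → morhex (Recipe 2).
morhex + valtal + sabzin → halrho (Recipe 4).
sabzin + morhex + halrho → wexxel (Recipe 7).
Using Recipe 5, wexxel makes nexdal.
nexdal: reached.
wexxel: reached.
valtal: reached.
All 3 are reached.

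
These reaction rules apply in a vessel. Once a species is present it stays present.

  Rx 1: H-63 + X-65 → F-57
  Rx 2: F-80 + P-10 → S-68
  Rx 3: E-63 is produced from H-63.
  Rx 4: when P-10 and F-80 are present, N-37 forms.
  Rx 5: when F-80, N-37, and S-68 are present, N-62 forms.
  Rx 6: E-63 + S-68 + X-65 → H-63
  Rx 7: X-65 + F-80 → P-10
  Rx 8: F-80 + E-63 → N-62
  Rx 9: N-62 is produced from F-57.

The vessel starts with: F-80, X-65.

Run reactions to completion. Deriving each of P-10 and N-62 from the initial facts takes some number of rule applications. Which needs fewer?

P-10: X-65 and F-80 present → P-10 forms (Rx 7). [1 rule application]
N-62: X-65 and F-80 present → P-10 forms (Rx 7). P-10 and F-80 present → N-37 forms (Rx 4). F-80 and P-10 present → S-68 forms (Rx 2). F-80, N-37, and S-68 present → N-62 forms (Rx 5). [4 rule applications]
P-10 needs fewer.

P-10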